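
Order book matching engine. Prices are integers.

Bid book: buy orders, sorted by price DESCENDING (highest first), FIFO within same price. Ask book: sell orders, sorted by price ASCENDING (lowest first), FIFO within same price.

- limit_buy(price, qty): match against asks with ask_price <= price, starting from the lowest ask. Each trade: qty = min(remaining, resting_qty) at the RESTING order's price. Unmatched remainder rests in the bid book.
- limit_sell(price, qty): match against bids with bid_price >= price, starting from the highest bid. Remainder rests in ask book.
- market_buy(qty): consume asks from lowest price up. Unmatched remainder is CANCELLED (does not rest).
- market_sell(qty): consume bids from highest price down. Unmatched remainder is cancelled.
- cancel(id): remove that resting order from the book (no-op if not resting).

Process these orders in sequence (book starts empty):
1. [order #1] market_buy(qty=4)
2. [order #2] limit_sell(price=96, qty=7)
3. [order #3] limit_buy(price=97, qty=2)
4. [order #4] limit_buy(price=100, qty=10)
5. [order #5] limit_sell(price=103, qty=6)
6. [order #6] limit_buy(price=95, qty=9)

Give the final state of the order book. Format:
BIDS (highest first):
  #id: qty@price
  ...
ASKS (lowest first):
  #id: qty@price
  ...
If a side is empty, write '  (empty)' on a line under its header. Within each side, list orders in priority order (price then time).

After op 1 [order #1] market_buy(qty=4): fills=none; bids=[-] asks=[-]
After op 2 [order #2] limit_sell(price=96, qty=7): fills=none; bids=[-] asks=[#2:7@96]
After op 3 [order #3] limit_buy(price=97, qty=2): fills=#3x#2:2@96; bids=[-] asks=[#2:5@96]
After op 4 [order #4] limit_buy(price=100, qty=10): fills=#4x#2:5@96; bids=[#4:5@100] asks=[-]
After op 5 [order #5] limit_sell(price=103, qty=6): fills=none; bids=[#4:5@100] asks=[#5:6@103]
After op 6 [order #6] limit_buy(price=95, qty=9): fills=none; bids=[#4:5@100 #6:9@95] asks=[#5:6@103]

Answer: BIDS (highest first):
  #4: 5@100
  #6: 9@95
ASKS (lowest first):
  #5: 6@103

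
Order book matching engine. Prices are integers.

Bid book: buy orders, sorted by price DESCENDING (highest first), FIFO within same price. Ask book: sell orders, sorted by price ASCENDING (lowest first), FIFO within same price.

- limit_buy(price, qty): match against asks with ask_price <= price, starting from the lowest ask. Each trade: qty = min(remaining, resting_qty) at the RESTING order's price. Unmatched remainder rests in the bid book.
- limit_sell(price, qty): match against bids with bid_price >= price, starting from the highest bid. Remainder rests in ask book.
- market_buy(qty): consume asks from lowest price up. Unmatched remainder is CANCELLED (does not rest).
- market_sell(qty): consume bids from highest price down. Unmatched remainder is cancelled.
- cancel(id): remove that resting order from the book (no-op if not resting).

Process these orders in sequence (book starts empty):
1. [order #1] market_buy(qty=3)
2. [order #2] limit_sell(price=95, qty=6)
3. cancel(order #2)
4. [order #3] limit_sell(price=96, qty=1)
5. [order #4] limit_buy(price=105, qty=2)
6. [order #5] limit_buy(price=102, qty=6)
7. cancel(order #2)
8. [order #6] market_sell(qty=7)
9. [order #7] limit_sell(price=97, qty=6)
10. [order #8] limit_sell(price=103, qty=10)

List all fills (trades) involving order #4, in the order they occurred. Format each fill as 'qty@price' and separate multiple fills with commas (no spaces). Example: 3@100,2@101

Answer: 1@96,1@105

Derivation:
After op 1 [order #1] market_buy(qty=3): fills=none; bids=[-] asks=[-]
After op 2 [order #2] limit_sell(price=95, qty=6): fills=none; bids=[-] asks=[#2:6@95]
After op 3 cancel(order #2): fills=none; bids=[-] asks=[-]
After op 4 [order #3] limit_sell(price=96, qty=1): fills=none; bids=[-] asks=[#3:1@96]
After op 5 [order #4] limit_buy(price=105, qty=2): fills=#4x#3:1@96; bids=[#4:1@105] asks=[-]
After op 6 [order #5] limit_buy(price=102, qty=6): fills=none; bids=[#4:1@105 #5:6@102] asks=[-]
After op 7 cancel(order #2): fills=none; bids=[#4:1@105 #5:6@102] asks=[-]
After op 8 [order #6] market_sell(qty=7): fills=#4x#6:1@105 #5x#6:6@102; bids=[-] asks=[-]
After op 9 [order #7] limit_sell(price=97, qty=6): fills=none; bids=[-] asks=[#7:6@97]
After op 10 [order #8] limit_sell(price=103, qty=10): fills=none; bids=[-] asks=[#7:6@97 #8:10@103]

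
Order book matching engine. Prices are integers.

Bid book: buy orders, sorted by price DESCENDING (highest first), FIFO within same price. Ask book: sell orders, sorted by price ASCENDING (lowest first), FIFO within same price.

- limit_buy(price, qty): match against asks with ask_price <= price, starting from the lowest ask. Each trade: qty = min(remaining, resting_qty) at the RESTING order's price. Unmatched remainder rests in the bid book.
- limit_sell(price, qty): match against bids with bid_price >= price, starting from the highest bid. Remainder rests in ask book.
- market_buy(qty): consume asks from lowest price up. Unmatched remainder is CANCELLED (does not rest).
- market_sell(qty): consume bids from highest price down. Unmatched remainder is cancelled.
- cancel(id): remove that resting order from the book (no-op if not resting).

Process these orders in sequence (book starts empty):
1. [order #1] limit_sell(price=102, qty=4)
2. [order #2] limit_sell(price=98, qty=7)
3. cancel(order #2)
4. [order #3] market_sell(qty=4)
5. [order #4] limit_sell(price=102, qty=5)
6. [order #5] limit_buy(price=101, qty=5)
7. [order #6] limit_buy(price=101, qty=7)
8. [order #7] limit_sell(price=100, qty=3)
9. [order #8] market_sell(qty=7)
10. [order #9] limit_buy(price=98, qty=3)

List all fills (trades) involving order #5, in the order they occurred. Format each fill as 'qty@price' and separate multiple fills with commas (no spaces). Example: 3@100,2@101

After op 1 [order #1] limit_sell(price=102, qty=4): fills=none; bids=[-] asks=[#1:4@102]
After op 2 [order #2] limit_sell(price=98, qty=7): fills=none; bids=[-] asks=[#2:7@98 #1:4@102]
After op 3 cancel(order #2): fills=none; bids=[-] asks=[#1:4@102]
After op 4 [order #3] market_sell(qty=4): fills=none; bids=[-] asks=[#1:4@102]
After op 5 [order #4] limit_sell(price=102, qty=5): fills=none; bids=[-] asks=[#1:4@102 #4:5@102]
After op 6 [order #5] limit_buy(price=101, qty=5): fills=none; bids=[#5:5@101] asks=[#1:4@102 #4:5@102]
After op 7 [order #6] limit_buy(price=101, qty=7): fills=none; bids=[#5:5@101 #6:7@101] asks=[#1:4@102 #4:5@102]
After op 8 [order #7] limit_sell(price=100, qty=3): fills=#5x#7:3@101; bids=[#5:2@101 #6:7@101] asks=[#1:4@102 #4:5@102]
After op 9 [order #8] market_sell(qty=7): fills=#5x#8:2@101 #6x#8:5@101; bids=[#6:2@101] asks=[#1:4@102 #4:5@102]
After op 10 [order #9] limit_buy(price=98, qty=3): fills=none; bids=[#6:2@101 #9:3@98] asks=[#1:4@102 #4:5@102]

Answer: 3@101,2@101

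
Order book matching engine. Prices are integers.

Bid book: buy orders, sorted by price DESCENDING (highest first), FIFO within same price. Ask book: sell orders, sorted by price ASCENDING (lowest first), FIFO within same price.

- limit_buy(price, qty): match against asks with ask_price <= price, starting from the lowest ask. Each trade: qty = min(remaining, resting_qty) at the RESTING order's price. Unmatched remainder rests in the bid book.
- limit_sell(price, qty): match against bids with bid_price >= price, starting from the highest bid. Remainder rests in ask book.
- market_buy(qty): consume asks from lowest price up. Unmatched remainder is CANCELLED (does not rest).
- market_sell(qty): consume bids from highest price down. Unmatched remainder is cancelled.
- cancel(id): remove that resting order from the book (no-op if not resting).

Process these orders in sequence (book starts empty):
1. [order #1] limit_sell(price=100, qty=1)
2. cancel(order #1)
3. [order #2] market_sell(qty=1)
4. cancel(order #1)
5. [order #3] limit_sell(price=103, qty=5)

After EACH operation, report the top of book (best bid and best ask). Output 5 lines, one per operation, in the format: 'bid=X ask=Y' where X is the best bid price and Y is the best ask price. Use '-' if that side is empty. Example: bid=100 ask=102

After op 1 [order #1] limit_sell(price=100, qty=1): fills=none; bids=[-] asks=[#1:1@100]
After op 2 cancel(order #1): fills=none; bids=[-] asks=[-]
After op 3 [order #2] market_sell(qty=1): fills=none; bids=[-] asks=[-]
After op 4 cancel(order #1): fills=none; bids=[-] asks=[-]
After op 5 [order #3] limit_sell(price=103, qty=5): fills=none; bids=[-] asks=[#3:5@103]

Answer: bid=- ask=100
bid=- ask=-
bid=- ask=-
bid=- ask=-
bid=- ask=103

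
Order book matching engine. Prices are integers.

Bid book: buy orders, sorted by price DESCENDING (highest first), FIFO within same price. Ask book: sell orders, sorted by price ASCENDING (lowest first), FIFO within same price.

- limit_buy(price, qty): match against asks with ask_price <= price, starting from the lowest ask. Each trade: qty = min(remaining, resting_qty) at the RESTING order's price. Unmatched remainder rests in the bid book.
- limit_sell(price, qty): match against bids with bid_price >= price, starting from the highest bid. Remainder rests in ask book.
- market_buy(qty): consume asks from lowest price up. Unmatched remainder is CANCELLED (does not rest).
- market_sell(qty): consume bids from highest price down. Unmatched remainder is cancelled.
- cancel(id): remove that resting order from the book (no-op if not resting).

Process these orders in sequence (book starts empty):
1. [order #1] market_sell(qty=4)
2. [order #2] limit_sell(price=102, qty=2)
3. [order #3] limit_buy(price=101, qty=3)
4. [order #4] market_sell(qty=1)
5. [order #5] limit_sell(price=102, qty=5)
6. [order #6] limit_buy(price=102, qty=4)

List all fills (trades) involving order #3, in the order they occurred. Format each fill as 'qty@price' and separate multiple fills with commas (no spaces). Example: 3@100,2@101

Answer: 1@101

Derivation:
After op 1 [order #1] market_sell(qty=4): fills=none; bids=[-] asks=[-]
After op 2 [order #2] limit_sell(price=102, qty=2): fills=none; bids=[-] asks=[#2:2@102]
After op 3 [order #3] limit_buy(price=101, qty=3): fills=none; bids=[#3:3@101] asks=[#2:2@102]
After op 4 [order #4] market_sell(qty=1): fills=#3x#4:1@101; bids=[#3:2@101] asks=[#2:2@102]
After op 5 [order #5] limit_sell(price=102, qty=5): fills=none; bids=[#3:2@101] asks=[#2:2@102 #5:5@102]
After op 6 [order #6] limit_buy(price=102, qty=4): fills=#6x#2:2@102 #6x#5:2@102; bids=[#3:2@101] asks=[#5:3@102]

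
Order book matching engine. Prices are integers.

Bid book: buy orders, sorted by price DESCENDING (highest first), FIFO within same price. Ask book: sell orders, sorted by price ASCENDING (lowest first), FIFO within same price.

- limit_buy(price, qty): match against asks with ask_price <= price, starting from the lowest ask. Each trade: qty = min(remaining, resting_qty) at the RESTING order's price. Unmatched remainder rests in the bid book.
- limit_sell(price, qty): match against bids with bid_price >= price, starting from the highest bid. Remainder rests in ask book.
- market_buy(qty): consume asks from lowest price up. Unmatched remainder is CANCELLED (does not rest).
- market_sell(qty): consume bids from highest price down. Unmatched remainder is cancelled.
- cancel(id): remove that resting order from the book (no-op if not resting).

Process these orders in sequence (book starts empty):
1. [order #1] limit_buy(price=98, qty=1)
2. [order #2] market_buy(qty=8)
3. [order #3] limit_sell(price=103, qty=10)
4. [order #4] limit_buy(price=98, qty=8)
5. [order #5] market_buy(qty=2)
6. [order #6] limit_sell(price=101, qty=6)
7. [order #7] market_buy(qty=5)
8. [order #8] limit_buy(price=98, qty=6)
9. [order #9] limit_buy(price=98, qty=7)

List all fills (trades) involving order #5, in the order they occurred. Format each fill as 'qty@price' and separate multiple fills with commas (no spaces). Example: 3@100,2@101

After op 1 [order #1] limit_buy(price=98, qty=1): fills=none; bids=[#1:1@98] asks=[-]
After op 2 [order #2] market_buy(qty=8): fills=none; bids=[#1:1@98] asks=[-]
After op 3 [order #3] limit_sell(price=103, qty=10): fills=none; bids=[#1:1@98] asks=[#3:10@103]
After op 4 [order #4] limit_buy(price=98, qty=8): fills=none; bids=[#1:1@98 #4:8@98] asks=[#3:10@103]
After op 5 [order #5] market_buy(qty=2): fills=#5x#3:2@103; bids=[#1:1@98 #4:8@98] asks=[#3:8@103]
After op 6 [order #6] limit_sell(price=101, qty=6): fills=none; bids=[#1:1@98 #4:8@98] asks=[#6:6@101 #3:8@103]
After op 7 [order #7] market_buy(qty=5): fills=#7x#6:5@101; bids=[#1:1@98 #4:8@98] asks=[#6:1@101 #3:8@103]
After op 8 [order #8] limit_buy(price=98, qty=6): fills=none; bids=[#1:1@98 #4:8@98 #8:6@98] asks=[#6:1@101 #3:8@103]
After op 9 [order #9] limit_buy(price=98, qty=7): fills=none; bids=[#1:1@98 #4:8@98 #8:6@98 #9:7@98] asks=[#6:1@101 #3:8@103]

Answer: 2@103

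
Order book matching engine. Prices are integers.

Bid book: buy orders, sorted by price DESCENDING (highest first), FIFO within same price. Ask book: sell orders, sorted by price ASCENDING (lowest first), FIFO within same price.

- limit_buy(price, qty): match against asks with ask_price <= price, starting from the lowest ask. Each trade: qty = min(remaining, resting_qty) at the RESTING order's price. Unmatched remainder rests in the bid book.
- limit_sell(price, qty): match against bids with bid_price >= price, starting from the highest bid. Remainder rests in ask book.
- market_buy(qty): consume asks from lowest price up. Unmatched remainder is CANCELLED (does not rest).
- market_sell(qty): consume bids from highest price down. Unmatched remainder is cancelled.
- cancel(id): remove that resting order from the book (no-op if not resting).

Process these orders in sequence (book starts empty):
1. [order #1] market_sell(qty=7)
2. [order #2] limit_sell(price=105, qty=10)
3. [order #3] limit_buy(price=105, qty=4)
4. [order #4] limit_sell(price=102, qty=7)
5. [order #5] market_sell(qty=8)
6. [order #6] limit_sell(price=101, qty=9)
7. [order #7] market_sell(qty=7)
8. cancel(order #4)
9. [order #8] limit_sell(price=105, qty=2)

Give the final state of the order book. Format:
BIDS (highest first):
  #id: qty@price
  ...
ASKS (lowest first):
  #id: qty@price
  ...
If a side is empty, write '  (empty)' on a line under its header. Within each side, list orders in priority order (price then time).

After op 1 [order #1] market_sell(qty=7): fills=none; bids=[-] asks=[-]
After op 2 [order #2] limit_sell(price=105, qty=10): fills=none; bids=[-] asks=[#2:10@105]
After op 3 [order #3] limit_buy(price=105, qty=4): fills=#3x#2:4@105; bids=[-] asks=[#2:6@105]
After op 4 [order #4] limit_sell(price=102, qty=7): fills=none; bids=[-] asks=[#4:7@102 #2:6@105]
After op 5 [order #5] market_sell(qty=8): fills=none; bids=[-] asks=[#4:7@102 #2:6@105]
After op 6 [order #6] limit_sell(price=101, qty=9): fills=none; bids=[-] asks=[#6:9@101 #4:7@102 #2:6@105]
After op 7 [order #7] market_sell(qty=7): fills=none; bids=[-] asks=[#6:9@101 #4:7@102 #2:6@105]
After op 8 cancel(order #4): fills=none; bids=[-] asks=[#6:9@101 #2:6@105]
After op 9 [order #8] limit_sell(price=105, qty=2): fills=none; bids=[-] asks=[#6:9@101 #2:6@105 #8:2@105]

Answer: BIDS (highest first):
  (empty)
ASKS (lowest first):
  #6: 9@101
  #2: 6@105
  #8: 2@105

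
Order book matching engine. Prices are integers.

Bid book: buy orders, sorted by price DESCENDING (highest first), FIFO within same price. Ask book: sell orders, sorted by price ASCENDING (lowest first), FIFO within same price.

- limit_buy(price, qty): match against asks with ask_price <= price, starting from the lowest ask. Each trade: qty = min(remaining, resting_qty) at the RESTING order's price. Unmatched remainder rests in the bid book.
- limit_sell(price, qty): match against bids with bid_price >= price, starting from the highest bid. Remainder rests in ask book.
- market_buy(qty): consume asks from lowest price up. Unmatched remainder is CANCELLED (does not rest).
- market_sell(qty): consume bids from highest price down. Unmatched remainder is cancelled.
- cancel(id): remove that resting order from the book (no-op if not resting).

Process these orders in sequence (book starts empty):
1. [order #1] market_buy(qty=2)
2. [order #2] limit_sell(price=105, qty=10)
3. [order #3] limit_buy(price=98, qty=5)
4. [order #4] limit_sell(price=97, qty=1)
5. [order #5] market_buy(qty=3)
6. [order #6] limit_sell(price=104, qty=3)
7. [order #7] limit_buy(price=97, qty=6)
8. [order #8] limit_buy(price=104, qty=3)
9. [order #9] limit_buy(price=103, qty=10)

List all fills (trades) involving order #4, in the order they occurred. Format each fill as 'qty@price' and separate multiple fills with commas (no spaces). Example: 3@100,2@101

After op 1 [order #1] market_buy(qty=2): fills=none; bids=[-] asks=[-]
After op 2 [order #2] limit_sell(price=105, qty=10): fills=none; bids=[-] asks=[#2:10@105]
After op 3 [order #3] limit_buy(price=98, qty=5): fills=none; bids=[#3:5@98] asks=[#2:10@105]
After op 4 [order #4] limit_sell(price=97, qty=1): fills=#3x#4:1@98; bids=[#3:4@98] asks=[#2:10@105]
After op 5 [order #5] market_buy(qty=3): fills=#5x#2:3@105; bids=[#3:4@98] asks=[#2:7@105]
After op 6 [order #6] limit_sell(price=104, qty=3): fills=none; bids=[#3:4@98] asks=[#6:3@104 #2:7@105]
After op 7 [order #7] limit_buy(price=97, qty=6): fills=none; bids=[#3:4@98 #7:6@97] asks=[#6:3@104 #2:7@105]
After op 8 [order #8] limit_buy(price=104, qty=3): fills=#8x#6:3@104; bids=[#3:4@98 #7:6@97] asks=[#2:7@105]
After op 9 [order #9] limit_buy(price=103, qty=10): fills=none; bids=[#9:10@103 #3:4@98 #7:6@97] asks=[#2:7@105]

Answer: 1@98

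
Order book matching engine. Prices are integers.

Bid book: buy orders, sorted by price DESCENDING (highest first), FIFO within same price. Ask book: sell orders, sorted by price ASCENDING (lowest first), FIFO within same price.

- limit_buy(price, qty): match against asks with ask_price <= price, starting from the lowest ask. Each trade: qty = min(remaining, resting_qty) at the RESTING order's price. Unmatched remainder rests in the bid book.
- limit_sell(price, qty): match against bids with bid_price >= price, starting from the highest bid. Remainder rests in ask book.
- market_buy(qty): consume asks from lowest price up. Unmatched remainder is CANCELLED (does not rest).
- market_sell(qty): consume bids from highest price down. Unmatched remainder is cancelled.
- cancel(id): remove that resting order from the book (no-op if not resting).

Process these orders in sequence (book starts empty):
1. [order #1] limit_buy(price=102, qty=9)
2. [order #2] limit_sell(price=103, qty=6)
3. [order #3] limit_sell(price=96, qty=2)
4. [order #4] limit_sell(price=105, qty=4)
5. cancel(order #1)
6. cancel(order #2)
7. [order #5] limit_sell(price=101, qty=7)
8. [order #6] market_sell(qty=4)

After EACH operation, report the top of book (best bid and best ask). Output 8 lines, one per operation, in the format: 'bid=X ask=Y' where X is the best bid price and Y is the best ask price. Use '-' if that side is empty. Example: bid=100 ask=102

Answer: bid=102 ask=-
bid=102 ask=103
bid=102 ask=103
bid=102 ask=103
bid=- ask=103
bid=- ask=105
bid=- ask=101
bid=- ask=101

Derivation:
After op 1 [order #1] limit_buy(price=102, qty=9): fills=none; bids=[#1:9@102] asks=[-]
After op 2 [order #2] limit_sell(price=103, qty=6): fills=none; bids=[#1:9@102] asks=[#2:6@103]
After op 3 [order #3] limit_sell(price=96, qty=2): fills=#1x#3:2@102; bids=[#1:7@102] asks=[#2:6@103]
After op 4 [order #4] limit_sell(price=105, qty=4): fills=none; bids=[#1:7@102] asks=[#2:6@103 #4:4@105]
After op 5 cancel(order #1): fills=none; bids=[-] asks=[#2:6@103 #4:4@105]
After op 6 cancel(order #2): fills=none; bids=[-] asks=[#4:4@105]
After op 7 [order #5] limit_sell(price=101, qty=7): fills=none; bids=[-] asks=[#5:7@101 #4:4@105]
After op 8 [order #6] market_sell(qty=4): fills=none; bids=[-] asks=[#5:7@101 #4:4@105]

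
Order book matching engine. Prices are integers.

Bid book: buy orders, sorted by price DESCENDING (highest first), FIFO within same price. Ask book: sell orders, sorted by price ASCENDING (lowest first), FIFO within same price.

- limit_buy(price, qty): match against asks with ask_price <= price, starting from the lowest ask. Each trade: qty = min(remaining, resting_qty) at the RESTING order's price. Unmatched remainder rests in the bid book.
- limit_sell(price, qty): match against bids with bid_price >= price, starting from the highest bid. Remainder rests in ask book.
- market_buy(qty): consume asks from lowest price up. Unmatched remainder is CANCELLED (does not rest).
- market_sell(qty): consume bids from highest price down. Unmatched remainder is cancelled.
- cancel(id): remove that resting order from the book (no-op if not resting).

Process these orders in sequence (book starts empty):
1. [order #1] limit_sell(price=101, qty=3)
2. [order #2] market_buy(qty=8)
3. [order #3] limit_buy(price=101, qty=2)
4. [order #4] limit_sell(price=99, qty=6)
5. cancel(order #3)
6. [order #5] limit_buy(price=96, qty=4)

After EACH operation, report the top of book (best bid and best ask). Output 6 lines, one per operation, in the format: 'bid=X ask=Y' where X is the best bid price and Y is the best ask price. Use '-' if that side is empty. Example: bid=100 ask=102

After op 1 [order #1] limit_sell(price=101, qty=3): fills=none; bids=[-] asks=[#1:3@101]
After op 2 [order #2] market_buy(qty=8): fills=#2x#1:3@101; bids=[-] asks=[-]
After op 3 [order #3] limit_buy(price=101, qty=2): fills=none; bids=[#3:2@101] asks=[-]
After op 4 [order #4] limit_sell(price=99, qty=6): fills=#3x#4:2@101; bids=[-] asks=[#4:4@99]
After op 5 cancel(order #3): fills=none; bids=[-] asks=[#4:4@99]
After op 6 [order #5] limit_buy(price=96, qty=4): fills=none; bids=[#5:4@96] asks=[#4:4@99]

Answer: bid=- ask=101
bid=- ask=-
bid=101 ask=-
bid=- ask=99
bid=- ask=99
bid=96 ask=99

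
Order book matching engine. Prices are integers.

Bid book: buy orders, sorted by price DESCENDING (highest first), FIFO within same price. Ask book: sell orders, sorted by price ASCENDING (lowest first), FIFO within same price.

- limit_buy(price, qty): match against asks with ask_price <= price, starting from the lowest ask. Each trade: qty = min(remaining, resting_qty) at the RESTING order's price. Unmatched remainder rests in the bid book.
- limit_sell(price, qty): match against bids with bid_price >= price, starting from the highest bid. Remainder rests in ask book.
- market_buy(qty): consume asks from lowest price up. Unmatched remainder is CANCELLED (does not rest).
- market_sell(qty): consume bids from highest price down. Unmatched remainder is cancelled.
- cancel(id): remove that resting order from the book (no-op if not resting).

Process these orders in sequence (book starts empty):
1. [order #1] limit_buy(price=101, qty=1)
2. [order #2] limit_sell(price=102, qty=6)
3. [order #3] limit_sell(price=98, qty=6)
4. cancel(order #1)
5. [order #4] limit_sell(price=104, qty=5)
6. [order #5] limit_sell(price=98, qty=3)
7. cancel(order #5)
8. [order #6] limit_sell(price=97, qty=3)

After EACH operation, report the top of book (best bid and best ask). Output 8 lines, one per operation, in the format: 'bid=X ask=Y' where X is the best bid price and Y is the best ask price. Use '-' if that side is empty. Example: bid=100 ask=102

Answer: bid=101 ask=-
bid=101 ask=102
bid=- ask=98
bid=- ask=98
bid=- ask=98
bid=- ask=98
bid=- ask=98
bid=- ask=97

Derivation:
After op 1 [order #1] limit_buy(price=101, qty=1): fills=none; bids=[#1:1@101] asks=[-]
After op 2 [order #2] limit_sell(price=102, qty=6): fills=none; bids=[#1:1@101] asks=[#2:6@102]
After op 3 [order #3] limit_sell(price=98, qty=6): fills=#1x#3:1@101; bids=[-] asks=[#3:5@98 #2:6@102]
After op 4 cancel(order #1): fills=none; bids=[-] asks=[#3:5@98 #2:6@102]
After op 5 [order #4] limit_sell(price=104, qty=5): fills=none; bids=[-] asks=[#3:5@98 #2:6@102 #4:5@104]
After op 6 [order #5] limit_sell(price=98, qty=3): fills=none; bids=[-] asks=[#3:5@98 #5:3@98 #2:6@102 #4:5@104]
After op 7 cancel(order #5): fills=none; bids=[-] asks=[#3:5@98 #2:6@102 #4:5@104]
After op 8 [order #6] limit_sell(price=97, qty=3): fills=none; bids=[-] asks=[#6:3@97 #3:5@98 #2:6@102 #4:5@104]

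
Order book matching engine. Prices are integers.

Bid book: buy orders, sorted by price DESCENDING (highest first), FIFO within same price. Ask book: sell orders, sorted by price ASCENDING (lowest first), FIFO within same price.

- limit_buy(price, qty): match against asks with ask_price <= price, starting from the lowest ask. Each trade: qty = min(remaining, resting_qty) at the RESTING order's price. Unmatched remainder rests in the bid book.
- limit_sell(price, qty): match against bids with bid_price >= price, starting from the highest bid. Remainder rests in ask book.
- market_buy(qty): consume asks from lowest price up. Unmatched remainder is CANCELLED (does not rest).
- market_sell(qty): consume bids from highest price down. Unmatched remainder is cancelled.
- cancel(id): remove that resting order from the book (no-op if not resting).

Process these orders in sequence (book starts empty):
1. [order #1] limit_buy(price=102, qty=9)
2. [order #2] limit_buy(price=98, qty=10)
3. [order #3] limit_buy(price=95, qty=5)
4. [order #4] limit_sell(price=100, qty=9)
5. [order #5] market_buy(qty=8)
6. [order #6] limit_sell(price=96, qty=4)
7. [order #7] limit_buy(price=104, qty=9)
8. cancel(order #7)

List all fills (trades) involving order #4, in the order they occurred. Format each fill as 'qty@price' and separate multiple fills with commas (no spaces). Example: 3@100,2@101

After op 1 [order #1] limit_buy(price=102, qty=9): fills=none; bids=[#1:9@102] asks=[-]
After op 2 [order #2] limit_buy(price=98, qty=10): fills=none; bids=[#1:9@102 #2:10@98] asks=[-]
After op 3 [order #3] limit_buy(price=95, qty=5): fills=none; bids=[#1:9@102 #2:10@98 #3:5@95] asks=[-]
After op 4 [order #4] limit_sell(price=100, qty=9): fills=#1x#4:9@102; bids=[#2:10@98 #3:5@95] asks=[-]
After op 5 [order #5] market_buy(qty=8): fills=none; bids=[#2:10@98 #3:5@95] asks=[-]
After op 6 [order #6] limit_sell(price=96, qty=4): fills=#2x#6:4@98; bids=[#2:6@98 #3:5@95] asks=[-]
After op 7 [order #7] limit_buy(price=104, qty=9): fills=none; bids=[#7:9@104 #2:6@98 #3:5@95] asks=[-]
After op 8 cancel(order #7): fills=none; bids=[#2:6@98 #3:5@95] asks=[-]

Answer: 9@102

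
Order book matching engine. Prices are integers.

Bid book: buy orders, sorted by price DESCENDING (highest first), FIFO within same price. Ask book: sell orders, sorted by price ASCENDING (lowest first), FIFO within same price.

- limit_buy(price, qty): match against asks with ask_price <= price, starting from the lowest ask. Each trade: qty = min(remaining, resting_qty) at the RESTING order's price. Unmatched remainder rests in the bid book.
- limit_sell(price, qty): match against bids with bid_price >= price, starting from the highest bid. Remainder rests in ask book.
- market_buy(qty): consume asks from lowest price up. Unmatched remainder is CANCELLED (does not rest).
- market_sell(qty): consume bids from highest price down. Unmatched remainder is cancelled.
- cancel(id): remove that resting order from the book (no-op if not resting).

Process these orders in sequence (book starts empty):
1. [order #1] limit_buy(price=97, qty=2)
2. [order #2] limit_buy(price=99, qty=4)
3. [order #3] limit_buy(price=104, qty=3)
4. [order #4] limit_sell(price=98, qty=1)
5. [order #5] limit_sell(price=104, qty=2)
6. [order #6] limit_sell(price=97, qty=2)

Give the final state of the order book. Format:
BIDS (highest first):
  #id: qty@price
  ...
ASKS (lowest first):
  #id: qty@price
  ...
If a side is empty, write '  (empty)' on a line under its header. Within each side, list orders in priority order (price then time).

After op 1 [order #1] limit_buy(price=97, qty=2): fills=none; bids=[#1:2@97] asks=[-]
After op 2 [order #2] limit_buy(price=99, qty=4): fills=none; bids=[#2:4@99 #1:2@97] asks=[-]
After op 3 [order #3] limit_buy(price=104, qty=3): fills=none; bids=[#3:3@104 #2:4@99 #1:2@97] asks=[-]
After op 4 [order #4] limit_sell(price=98, qty=1): fills=#3x#4:1@104; bids=[#3:2@104 #2:4@99 #1:2@97] asks=[-]
After op 5 [order #5] limit_sell(price=104, qty=2): fills=#3x#5:2@104; bids=[#2:4@99 #1:2@97] asks=[-]
After op 6 [order #6] limit_sell(price=97, qty=2): fills=#2x#6:2@99; bids=[#2:2@99 #1:2@97] asks=[-]

Answer: BIDS (highest first):
  #2: 2@99
  #1: 2@97
ASKS (lowest first):
  (empty)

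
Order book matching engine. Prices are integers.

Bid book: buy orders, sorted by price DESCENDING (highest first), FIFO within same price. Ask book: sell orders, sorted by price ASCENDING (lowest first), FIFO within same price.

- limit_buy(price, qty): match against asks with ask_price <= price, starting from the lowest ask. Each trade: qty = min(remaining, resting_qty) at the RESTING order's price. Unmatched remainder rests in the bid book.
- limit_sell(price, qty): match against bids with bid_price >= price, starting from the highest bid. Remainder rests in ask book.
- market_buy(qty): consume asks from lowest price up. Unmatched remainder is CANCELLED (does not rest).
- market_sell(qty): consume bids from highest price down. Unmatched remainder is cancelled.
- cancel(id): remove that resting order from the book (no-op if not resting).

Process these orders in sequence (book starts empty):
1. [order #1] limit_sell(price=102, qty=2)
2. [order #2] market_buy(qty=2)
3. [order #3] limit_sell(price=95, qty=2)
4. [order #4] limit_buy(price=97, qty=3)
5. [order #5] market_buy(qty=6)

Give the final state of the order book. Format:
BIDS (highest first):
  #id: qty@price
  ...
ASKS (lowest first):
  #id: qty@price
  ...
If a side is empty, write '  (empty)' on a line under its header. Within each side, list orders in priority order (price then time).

Answer: BIDS (highest first):
  #4: 1@97
ASKS (lowest first):
  (empty)

Derivation:
After op 1 [order #1] limit_sell(price=102, qty=2): fills=none; bids=[-] asks=[#1:2@102]
After op 2 [order #2] market_buy(qty=2): fills=#2x#1:2@102; bids=[-] asks=[-]
After op 3 [order #3] limit_sell(price=95, qty=2): fills=none; bids=[-] asks=[#3:2@95]
After op 4 [order #4] limit_buy(price=97, qty=3): fills=#4x#3:2@95; bids=[#4:1@97] asks=[-]
After op 5 [order #5] market_buy(qty=6): fills=none; bids=[#4:1@97] asks=[-]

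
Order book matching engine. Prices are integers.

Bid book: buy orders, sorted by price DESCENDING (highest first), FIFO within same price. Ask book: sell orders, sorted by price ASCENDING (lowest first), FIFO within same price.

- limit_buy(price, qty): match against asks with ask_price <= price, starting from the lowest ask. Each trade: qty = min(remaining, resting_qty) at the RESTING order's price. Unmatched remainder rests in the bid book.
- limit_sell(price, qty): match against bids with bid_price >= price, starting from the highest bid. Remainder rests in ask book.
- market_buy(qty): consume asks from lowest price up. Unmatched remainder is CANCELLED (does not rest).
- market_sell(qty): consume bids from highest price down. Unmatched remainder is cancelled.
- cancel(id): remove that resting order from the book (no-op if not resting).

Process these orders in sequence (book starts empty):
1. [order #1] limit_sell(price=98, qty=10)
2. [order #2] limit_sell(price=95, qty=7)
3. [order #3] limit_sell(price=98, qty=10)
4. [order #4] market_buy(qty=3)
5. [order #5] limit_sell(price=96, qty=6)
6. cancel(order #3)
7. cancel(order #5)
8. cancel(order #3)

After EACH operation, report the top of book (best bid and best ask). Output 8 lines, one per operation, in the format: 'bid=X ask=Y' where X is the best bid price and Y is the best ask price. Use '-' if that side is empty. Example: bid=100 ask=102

After op 1 [order #1] limit_sell(price=98, qty=10): fills=none; bids=[-] asks=[#1:10@98]
After op 2 [order #2] limit_sell(price=95, qty=7): fills=none; bids=[-] asks=[#2:7@95 #1:10@98]
After op 3 [order #3] limit_sell(price=98, qty=10): fills=none; bids=[-] asks=[#2:7@95 #1:10@98 #3:10@98]
After op 4 [order #4] market_buy(qty=3): fills=#4x#2:3@95; bids=[-] asks=[#2:4@95 #1:10@98 #3:10@98]
After op 5 [order #5] limit_sell(price=96, qty=6): fills=none; bids=[-] asks=[#2:4@95 #5:6@96 #1:10@98 #3:10@98]
After op 6 cancel(order #3): fills=none; bids=[-] asks=[#2:4@95 #5:6@96 #1:10@98]
After op 7 cancel(order #5): fills=none; bids=[-] asks=[#2:4@95 #1:10@98]
After op 8 cancel(order #3): fills=none; bids=[-] asks=[#2:4@95 #1:10@98]

Answer: bid=- ask=98
bid=- ask=95
bid=- ask=95
bid=- ask=95
bid=- ask=95
bid=- ask=95
bid=- ask=95
bid=- ask=95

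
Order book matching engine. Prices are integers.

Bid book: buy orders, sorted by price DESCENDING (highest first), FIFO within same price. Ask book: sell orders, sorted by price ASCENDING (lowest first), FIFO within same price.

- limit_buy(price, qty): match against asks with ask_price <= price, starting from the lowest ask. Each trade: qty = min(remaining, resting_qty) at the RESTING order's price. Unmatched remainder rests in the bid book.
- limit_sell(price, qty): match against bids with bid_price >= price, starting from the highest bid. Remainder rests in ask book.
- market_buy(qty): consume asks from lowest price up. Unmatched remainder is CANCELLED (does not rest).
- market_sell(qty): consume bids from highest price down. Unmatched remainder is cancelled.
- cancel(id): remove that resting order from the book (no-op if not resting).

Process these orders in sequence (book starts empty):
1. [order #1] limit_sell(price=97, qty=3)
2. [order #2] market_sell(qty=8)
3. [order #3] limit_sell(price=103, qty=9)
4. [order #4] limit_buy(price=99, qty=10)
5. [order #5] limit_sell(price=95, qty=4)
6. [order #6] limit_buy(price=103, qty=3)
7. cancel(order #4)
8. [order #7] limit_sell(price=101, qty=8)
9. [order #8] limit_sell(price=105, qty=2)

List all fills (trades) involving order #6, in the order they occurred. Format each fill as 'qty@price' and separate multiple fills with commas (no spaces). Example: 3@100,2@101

Answer: 3@103

Derivation:
After op 1 [order #1] limit_sell(price=97, qty=3): fills=none; bids=[-] asks=[#1:3@97]
After op 2 [order #2] market_sell(qty=8): fills=none; bids=[-] asks=[#1:3@97]
After op 3 [order #3] limit_sell(price=103, qty=9): fills=none; bids=[-] asks=[#1:3@97 #3:9@103]
After op 4 [order #4] limit_buy(price=99, qty=10): fills=#4x#1:3@97; bids=[#4:7@99] asks=[#3:9@103]
After op 5 [order #5] limit_sell(price=95, qty=4): fills=#4x#5:4@99; bids=[#4:3@99] asks=[#3:9@103]
After op 6 [order #6] limit_buy(price=103, qty=3): fills=#6x#3:3@103; bids=[#4:3@99] asks=[#3:6@103]
After op 7 cancel(order #4): fills=none; bids=[-] asks=[#3:6@103]
After op 8 [order #7] limit_sell(price=101, qty=8): fills=none; bids=[-] asks=[#7:8@101 #3:6@103]
After op 9 [order #8] limit_sell(price=105, qty=2): fills=none; bids=[-] asks=[#7:8@101 #3:6@103 #8:2@105]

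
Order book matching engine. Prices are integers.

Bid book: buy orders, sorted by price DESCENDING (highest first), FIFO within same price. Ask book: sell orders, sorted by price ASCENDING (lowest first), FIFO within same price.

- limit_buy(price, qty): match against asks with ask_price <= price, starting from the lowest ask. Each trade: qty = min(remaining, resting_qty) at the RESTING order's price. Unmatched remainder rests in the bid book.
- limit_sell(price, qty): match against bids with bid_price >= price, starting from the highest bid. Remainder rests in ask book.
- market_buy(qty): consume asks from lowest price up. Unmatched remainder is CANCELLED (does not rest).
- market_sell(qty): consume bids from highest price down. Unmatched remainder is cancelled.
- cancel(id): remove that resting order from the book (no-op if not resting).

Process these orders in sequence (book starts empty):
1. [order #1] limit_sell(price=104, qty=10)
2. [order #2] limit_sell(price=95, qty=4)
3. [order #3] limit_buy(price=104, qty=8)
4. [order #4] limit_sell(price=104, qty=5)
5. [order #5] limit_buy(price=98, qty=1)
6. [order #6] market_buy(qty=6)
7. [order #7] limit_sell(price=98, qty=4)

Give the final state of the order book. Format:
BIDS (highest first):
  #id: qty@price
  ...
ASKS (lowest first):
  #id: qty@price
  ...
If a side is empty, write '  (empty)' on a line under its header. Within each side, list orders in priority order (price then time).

Answer: BIDS (highest first):
  (empty)
ASKS (lowest first):
  #7: 3@98
  #4: 5@104

Derivation:
After op 1 [order #1] limit_sell(price=104, qty=10): fills=none; bids=[-] asks=[#1:10@104]
After op 2 [order #2] limit_sell(price=95, qty=4): fills=none; bids=[-] asks=[#2:4@95 #1:10@104]
After op 3 [order #3] limit_buy(price=104, qty=8): fills=#3x#2:4@95 #3x#1:4@104; bids=[-] asks=[#1:6@104]
After op 4 [order #4] limit_sell(price=104, qty=5): fills=none; bids=[-] asks=[#1:6@104 #4:5@104]
After op 5 [order #5] limit_buy(price=98, qty=1): fills=none; bids=[#5:1@98] asks=[#1:6@104 #4:5@104]
After op 6 [order #6] market_buy(qty=6): fills=#6x#1:6@104; bids=[#5:1@98] asks=[#4:5@104]
After op 7 [order #7] limit_sell(price=98, qty=4): fills=#5x#7:1@98; bids=[-] asks=[#7:3@98 #4:5@104]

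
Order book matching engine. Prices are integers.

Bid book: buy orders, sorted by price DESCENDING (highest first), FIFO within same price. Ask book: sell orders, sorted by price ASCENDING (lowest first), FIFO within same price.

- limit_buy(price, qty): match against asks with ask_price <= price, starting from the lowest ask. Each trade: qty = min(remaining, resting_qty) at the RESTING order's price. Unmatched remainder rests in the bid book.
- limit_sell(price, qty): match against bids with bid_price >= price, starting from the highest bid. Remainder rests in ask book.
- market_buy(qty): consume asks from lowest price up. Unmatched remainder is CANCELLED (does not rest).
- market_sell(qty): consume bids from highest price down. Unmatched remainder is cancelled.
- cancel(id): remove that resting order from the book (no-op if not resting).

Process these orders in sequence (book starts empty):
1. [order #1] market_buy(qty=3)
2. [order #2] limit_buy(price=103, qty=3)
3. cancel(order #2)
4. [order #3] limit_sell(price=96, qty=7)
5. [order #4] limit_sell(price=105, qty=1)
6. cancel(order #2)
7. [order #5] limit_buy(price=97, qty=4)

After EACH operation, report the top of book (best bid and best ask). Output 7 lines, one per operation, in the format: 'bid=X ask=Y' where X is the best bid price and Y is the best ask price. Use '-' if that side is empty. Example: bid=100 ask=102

After op 1 [order #1] market_buy(qty=3): fills=none; bids=[-] asks=[-]
After op 2 [order #2] limit_buy(price=103, qty=3): fills=none; bids=[#2:3@103] asks=[-]
After op 3 cancel(order #2): fills=none; bids=[-] asks=[-]
After op 4 [order #3] limit_sell(price=96, qty=7): fills=none; bids=[-] asks=[#3:7@96]
After op 5 [order #4] limit_sell(price=105, qty=1): fills=none; bids=[-] asks=[#3:7@96 #4:1@105]
After op 6 cancel(order #2): fills=none; bids=[-] asks=[#3:7@96 #4:1@105]
After op 7 [order #5] limit_buy(price=97, qty=4): fills=#5x#3:4@96; bids=[-] asks=[#3:3@96 #4:1@105]

Answer: bid=- ask=-
bid=103 ask=-
bid=- ask=-
bid=- ask=96
bid=- ask=96
bid=- ask=96
bid=- ask=96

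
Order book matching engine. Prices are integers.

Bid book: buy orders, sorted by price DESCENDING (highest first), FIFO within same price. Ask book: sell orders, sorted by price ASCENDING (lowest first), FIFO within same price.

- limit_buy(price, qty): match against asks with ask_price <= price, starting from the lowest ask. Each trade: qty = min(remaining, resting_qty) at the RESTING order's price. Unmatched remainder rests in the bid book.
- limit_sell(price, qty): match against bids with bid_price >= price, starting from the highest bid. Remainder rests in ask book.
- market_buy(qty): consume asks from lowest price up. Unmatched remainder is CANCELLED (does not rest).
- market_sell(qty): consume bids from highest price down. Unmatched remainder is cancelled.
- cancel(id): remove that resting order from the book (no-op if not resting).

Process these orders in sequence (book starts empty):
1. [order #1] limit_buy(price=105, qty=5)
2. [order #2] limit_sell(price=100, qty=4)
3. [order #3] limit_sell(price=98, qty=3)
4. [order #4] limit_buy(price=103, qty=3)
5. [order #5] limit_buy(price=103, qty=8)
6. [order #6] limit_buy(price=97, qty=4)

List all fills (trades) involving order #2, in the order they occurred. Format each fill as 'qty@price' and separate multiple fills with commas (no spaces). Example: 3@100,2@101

After op 1 [order #1] limit_buy(price=105, qty=5): fills=none; bids=[#1:5@105] asks=[-]
After op 2 [order #2] limit_sell(price=100, qty=4): fills=#1x#2:4@105; bids=[#1:1@105] asks=[-]
After op 3 [order #3] limit_sell(price=98, qty=3): fills=#1x#3:1@105; bids=[-] asks=[#3:2@98]
After op 4 [order #4] limit_buy(price=103, qty=3): fills=#4x#3:2@98; bids=[#4:1@103] asks=[-]
After op 5 [order #5] limit_buy(price=103, qty=8): fills=none; bids=[#4:1@103 #5:8@103] asks=[-]
After op 6 [order #6] limit_buy(price=97, qty=4): fills=none; bids=[#4:1@103 #5:8@103 #6:4@97] asks=[-]

Answer: 4@105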